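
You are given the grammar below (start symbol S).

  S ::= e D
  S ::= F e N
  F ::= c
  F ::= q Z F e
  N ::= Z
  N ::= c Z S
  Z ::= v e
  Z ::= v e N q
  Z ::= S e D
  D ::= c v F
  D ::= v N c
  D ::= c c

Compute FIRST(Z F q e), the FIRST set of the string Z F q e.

{ c, e, q, v }

Add FIRST(Z) = { c, e, q, v }; Z is not nullable, stop.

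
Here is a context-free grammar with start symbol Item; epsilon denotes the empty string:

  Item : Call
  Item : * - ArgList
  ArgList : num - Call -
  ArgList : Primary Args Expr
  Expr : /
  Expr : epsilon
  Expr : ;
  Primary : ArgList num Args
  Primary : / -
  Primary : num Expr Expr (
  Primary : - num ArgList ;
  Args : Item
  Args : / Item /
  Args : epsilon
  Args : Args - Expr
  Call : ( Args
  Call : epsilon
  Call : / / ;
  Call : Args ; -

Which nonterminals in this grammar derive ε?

Directly nullable (have an epsilon-production): Expr, Args, Call.
Item : Call with every symbol nullable, so Item is nullable.
No other nonterminal has a production whose RHS symbols are all nullable.

{ Args, Call, Expr, Item }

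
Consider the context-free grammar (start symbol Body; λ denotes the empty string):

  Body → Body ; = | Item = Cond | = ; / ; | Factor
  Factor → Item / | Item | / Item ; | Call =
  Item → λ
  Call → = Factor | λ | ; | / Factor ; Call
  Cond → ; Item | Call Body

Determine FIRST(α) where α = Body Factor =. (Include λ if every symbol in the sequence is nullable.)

Add FIRST(Body)\{λ} = { /, ;, = }; Body is nullable, continue.
Add FIRST(Factor)\{λ} = { /, ;, = }; Factor is nullable, continue.
= is a terminal; add {=} and stop.

{ /, ;, = }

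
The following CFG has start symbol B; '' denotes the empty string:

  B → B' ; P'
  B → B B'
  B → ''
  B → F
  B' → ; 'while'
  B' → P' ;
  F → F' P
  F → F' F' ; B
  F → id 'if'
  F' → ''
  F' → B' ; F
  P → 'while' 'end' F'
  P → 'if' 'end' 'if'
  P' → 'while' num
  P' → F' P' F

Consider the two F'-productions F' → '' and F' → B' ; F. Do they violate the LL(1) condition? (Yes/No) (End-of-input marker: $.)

FIRST('') = { '' } and FIRST(B' ; F) = { 'while', ; }.
The first alternative is nullable and FOLLOW(F') = { $, 'if', 'while', ;, id } shares 'while' with FIRST of the second — conflict.

Yes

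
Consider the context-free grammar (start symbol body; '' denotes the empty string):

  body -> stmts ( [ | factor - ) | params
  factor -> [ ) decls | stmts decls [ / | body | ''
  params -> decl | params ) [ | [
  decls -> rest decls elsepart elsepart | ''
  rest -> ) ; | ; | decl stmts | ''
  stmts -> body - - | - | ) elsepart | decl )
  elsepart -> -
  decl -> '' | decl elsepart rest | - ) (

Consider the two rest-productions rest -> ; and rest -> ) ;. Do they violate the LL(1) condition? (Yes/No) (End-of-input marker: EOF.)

No

FIRST(;) = { ; } and FIRST() ;) = { ) }.
The FIRST sets are disjoint and neither alternative is nullable — no conflict.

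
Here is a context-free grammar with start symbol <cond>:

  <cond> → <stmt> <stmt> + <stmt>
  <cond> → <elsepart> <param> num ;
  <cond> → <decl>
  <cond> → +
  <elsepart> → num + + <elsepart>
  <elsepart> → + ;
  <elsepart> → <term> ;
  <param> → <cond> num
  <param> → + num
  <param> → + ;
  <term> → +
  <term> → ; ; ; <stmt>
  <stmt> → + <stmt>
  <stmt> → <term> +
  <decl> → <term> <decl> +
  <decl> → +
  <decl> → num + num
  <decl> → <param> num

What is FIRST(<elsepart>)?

<elsepart> → num + + <elsepart> contributes {num}.
<elsepart> → + ; contributes {+}.
From <elsepart> → <term> ;: add FIRST(<term>) = { +, ; }.
Union: FIRST(<elsepart>) = { +, ;, num }.

{ +, ;, num }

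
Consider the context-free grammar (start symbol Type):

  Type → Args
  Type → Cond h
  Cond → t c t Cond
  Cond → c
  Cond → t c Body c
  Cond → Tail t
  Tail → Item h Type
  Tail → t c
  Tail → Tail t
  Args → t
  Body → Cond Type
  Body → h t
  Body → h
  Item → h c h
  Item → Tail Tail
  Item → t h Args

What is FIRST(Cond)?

{ c, h, t }

Cond → t c t Cond contributes {t}.
Cond → c contributes {c}.
Cond → t c Body c contributes {t}.
From Cond → Tail t: add FIRST(Tail) = { h, t }.
Union: FIRST(Cond) = { c, h, t }.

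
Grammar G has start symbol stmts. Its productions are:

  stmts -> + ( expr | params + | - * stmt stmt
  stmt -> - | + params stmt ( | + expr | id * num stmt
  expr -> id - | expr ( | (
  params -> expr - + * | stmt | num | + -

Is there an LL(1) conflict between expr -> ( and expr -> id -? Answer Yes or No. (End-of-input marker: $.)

FIRST(() = { ( } and FIRST(id -) = { id }.
The FIRST sets are disjoint and neither alternative is nullable — no conflict.

No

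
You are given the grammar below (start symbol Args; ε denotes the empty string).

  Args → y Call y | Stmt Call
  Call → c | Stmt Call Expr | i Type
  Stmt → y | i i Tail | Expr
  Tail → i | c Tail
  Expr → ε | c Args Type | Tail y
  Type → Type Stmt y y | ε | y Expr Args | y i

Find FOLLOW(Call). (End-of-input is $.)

In Args → y Call y: add FIRST(y) = { y }.
In Args → Stmt Call: Call is at the end, add FOLLOW(Args) = { $, c, i, y }.
In Call → Stmt Call Expr: add FIRST(Expr)\{ε} = { c, i }.
  Since Expr is nullable, also add FOLLOW(Call) = { $, c, i, y }.
Union: FOLLOW(Call) = { $, c, i, y }.

{ $, c, i, y }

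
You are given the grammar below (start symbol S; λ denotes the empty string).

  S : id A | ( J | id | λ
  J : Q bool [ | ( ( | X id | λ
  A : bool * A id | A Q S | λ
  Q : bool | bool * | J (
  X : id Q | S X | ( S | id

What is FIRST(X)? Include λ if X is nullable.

X : id Q contributes {id}.
From X : S X: S nullable, take FIRST(S) ∪ FIRST(X) = { (, id }.
X : ( S contributes {(}.
X : id contributes {id}.
Union: FIRST(X) = { (, id }.

{ (, id }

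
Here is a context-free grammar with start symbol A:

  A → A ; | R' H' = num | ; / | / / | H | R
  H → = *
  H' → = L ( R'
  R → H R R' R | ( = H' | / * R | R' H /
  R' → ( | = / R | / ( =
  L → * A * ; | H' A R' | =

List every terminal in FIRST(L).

{ *, = }

L → * A * ; contributes {*}.
From L → H' A R': add FIRST(H') = { = }.
L → = contributes {=}.
Union: FIRST(L) = { *, = }.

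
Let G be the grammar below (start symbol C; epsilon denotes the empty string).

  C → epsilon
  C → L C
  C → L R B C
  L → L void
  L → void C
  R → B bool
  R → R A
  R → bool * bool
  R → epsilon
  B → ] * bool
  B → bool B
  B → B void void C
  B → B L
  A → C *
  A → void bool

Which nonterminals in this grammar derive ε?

Directly nullable (have an epsilon-production): C, R.
No other nonterminal has a production whose RHS symbols are all nullable.

{ C, R }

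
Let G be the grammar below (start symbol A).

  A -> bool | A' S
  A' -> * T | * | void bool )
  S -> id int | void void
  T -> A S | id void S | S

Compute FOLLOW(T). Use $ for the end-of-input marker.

In A' -> * T: T is at the end, add FOLLOW(A') = { id, void }.
Union: FOLLOW(T) = { id, void }.

{ id, void }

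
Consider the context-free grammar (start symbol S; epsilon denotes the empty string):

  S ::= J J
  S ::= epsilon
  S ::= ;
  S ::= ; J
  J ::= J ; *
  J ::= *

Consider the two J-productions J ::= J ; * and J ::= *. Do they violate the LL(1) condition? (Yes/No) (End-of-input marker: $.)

FIRST(J ; *) = { * } and FIRST(*) = { * }.
Both contain *, so the two alternatives are not disjoint — LL(1) conflict.

Yes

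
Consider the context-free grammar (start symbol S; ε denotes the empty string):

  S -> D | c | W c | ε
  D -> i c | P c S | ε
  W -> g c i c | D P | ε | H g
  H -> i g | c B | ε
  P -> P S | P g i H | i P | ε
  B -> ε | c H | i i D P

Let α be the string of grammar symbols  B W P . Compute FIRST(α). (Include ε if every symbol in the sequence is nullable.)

Add FIRST(B)\{ε} = { c, i }; B is nullable, continue.
Add FIRST(W)\{ε} = { c, g, i }; W is nullable, continue.
Add FIRST(P)\{ε} = { c, g, i }; P is nullable, continue.
Every symbol is nullable, so include ε.

{ c, g, i, ε }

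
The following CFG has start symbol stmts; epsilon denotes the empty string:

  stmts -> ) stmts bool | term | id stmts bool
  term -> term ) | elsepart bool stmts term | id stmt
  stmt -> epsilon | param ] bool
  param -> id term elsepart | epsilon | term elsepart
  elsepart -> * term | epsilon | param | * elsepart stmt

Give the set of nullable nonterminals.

Directly nullable (have an epsilon-production): stmt, param, elsepart.
No other nonterminal has a production whose RHS symbols are all nullable.

{ elsepart, param, stmt }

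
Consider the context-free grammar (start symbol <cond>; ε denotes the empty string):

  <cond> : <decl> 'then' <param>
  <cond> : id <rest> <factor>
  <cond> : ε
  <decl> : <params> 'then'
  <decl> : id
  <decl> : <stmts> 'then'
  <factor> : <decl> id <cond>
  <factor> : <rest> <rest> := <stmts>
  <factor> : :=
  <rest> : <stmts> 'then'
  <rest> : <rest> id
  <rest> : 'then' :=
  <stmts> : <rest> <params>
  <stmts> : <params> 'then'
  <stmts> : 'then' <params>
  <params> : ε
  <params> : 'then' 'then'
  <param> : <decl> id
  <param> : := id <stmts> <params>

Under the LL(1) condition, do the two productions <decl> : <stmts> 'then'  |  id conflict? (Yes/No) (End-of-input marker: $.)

FIRST(<stmts> 'then') = { 'then' } and FIRST(id) = { id }.
The FIRST sets are disjoint and neither alternative is nullable — no conflict.

No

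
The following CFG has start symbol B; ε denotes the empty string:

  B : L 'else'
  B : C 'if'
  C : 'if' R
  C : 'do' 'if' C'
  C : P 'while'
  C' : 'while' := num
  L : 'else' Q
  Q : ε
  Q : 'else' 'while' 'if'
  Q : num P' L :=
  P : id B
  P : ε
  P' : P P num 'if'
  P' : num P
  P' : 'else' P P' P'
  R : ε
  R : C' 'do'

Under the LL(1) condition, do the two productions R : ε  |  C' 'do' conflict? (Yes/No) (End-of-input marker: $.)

No

FIRST(ε) = { ε } and FIRST(C' 'do') = { 'while' }.
The first is nullable but FOLLOW(R) = { 'if' } is disjoint from FIRST of the second.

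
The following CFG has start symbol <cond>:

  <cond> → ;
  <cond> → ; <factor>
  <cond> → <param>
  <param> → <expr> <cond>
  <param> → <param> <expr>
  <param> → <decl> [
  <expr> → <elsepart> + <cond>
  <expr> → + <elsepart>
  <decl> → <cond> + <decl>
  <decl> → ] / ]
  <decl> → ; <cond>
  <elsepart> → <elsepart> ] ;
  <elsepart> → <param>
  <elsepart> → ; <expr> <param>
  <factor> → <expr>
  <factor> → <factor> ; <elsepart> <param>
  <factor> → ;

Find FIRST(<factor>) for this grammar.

From <factor> → <expr>: add FIRST(<expr>) = { +, ;, ] }.
From <factor> → <factor> ; <elsepart> <param>: add FIRST(<factor>) = { +, ;, ] }.
<factor> → ; contributes {;}.
Union: FIRST(<factor>) = { +, ;, ] }.

{ +, ;, ] }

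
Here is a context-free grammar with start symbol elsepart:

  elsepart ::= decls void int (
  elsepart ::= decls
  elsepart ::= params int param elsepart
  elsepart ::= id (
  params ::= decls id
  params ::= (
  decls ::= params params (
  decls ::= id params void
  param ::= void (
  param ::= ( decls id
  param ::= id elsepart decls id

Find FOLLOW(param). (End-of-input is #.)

In elsepart ::= params int param elsepart: add FIRST(elsepart) = { (, id }.
Union: FOLLOW(param) = { (, id }.

{ (, id }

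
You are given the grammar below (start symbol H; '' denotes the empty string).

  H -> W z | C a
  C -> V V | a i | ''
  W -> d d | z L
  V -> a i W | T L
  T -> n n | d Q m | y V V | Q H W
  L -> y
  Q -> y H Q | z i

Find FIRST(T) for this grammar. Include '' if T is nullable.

T -> n n contributes {n}.
T -> d Q m contributes {d}.
T -> y V V contributes {y}.
From T -> Q H W: add FIRST(Q) = { y, z }.
Union: FIRST(T) = { d, n, y, z }.

{ d, n, y, z }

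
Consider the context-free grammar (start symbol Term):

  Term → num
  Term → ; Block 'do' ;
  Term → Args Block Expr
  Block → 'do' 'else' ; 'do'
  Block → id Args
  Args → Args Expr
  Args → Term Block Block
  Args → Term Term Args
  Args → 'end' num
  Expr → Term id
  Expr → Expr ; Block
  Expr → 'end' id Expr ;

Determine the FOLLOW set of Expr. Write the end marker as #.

{ #, 'do', 'end', ;, id, num }

In Term → Args Block Expr: Expr is at the end, add FOLLOW(Term) = { #, 'do', 'end', ;, id, num }.
In Args → Args Expr: Expr is at the end, add FOLLOW(Args) = { #, 'do', 'end', ;, id, num }.
In Expr → Expr ; Block: add FIRST(; Block) = { ; }.
In Expr → 'end' id Expr ;: add FIRST(;) = { ; }.
Union: FOLLOW(Expr) = { #, 'do', 'end', ;, id, num }.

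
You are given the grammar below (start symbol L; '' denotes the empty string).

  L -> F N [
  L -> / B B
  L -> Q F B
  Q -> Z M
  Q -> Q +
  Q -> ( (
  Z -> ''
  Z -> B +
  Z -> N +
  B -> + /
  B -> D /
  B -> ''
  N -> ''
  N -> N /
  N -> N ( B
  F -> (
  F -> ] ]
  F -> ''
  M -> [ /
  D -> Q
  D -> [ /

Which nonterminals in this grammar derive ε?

Directly nullable (have an ''-production): Z, B, N, F.
No other nonterminal has a production whose RHS symbols are all nullable.

{ B, F, N, Z }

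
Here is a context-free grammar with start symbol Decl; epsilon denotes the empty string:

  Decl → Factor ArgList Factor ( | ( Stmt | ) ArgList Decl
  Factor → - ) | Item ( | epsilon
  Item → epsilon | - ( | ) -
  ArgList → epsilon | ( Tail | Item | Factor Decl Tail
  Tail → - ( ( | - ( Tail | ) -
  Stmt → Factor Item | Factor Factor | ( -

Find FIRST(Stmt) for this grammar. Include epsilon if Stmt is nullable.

From Stmt → Factor Item: Factor, Item nullable, take FIRST(Factor) ∪ FIRST(Item) = { (, ), - }; also epsilon since the whole RHS is nullable.
From Stmt → Factor Factor: Factor, Factor nullable, take FIRST(Factor) ∪ FIRST(Factor) = { (, ), - }; also epsilon since the whole RHS is nullable.
Stmt → ( - contributes {(}.
Union: FIRST(Stmt) = { (, ), -, epsilon }.

{ (, ), -, epsilon }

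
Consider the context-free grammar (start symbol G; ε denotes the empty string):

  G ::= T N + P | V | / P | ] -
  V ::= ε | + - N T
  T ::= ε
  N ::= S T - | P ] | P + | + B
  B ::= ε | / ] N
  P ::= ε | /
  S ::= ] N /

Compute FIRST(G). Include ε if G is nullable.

{ +, /, ], ε }

From G ::= T N + P: T nullable, take FIRST(T) ∪ FIRST(N) = { +, /, ] }.
From G ::= V: add FIRST(V) = { +, ε } (including ε since V is nullable).
G ::= / P contributes {/}.
G ::= ] - contributes {]}.
Union: FIRST(G) = { +, /, ], ε }.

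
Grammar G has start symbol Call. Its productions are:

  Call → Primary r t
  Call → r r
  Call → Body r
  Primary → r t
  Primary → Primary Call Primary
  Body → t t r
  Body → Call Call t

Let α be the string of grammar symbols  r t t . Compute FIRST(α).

{ r }

r is a terminal; add {r} and stop.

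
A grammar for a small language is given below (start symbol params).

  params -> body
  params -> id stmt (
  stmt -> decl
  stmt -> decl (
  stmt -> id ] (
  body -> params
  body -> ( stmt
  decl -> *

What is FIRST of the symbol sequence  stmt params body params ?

{ *, id }

Add FIRST(stmt) = { *, id }; stmt is not nullable, stop.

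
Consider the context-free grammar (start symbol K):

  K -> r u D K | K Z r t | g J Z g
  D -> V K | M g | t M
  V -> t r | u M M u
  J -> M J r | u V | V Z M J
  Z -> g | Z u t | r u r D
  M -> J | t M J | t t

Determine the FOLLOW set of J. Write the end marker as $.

In K -> g J Z g: add FIRST(Z g) = { g, r }.
In J -> M J r: add FIRST(r) = { r }.
In J -> V Z M J: J is at the end, add FOLLOW(J) = { g, r, t, u }.
In M -> J: J is at the end, add FOLLOW(M) = { g, r, t, u }.
In M -> t M J: J is at the end, add FOLLOW(M) = { g, r, t, u }.
Union: FOLLOW(J) = { g, r, t, u }.

{ g, r, t, u }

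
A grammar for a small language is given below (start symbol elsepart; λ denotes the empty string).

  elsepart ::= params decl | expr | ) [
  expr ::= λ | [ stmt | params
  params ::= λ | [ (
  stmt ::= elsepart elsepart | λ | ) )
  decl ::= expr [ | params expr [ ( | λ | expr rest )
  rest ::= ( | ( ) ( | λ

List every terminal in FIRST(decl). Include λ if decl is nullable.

{ (, ), [, λ }

From decl ::= expr [: expr nullable, take FIRST(expr) ∪ {[} = { [ }.
From decl ::= params expr [ (: params, expr nullable, take FIRST(params) ∪ FIRST(expr) ∪ {[} = { [ }.
decl ::= λ contributes λ.
From decl ::= expr rest ): expr, rest nullable, take FIRST(expr) ∪ FIRST(rest) ∪ {)} = { (, ), [ }.
Union: FIRST(decl) = { (, ), [, λ }.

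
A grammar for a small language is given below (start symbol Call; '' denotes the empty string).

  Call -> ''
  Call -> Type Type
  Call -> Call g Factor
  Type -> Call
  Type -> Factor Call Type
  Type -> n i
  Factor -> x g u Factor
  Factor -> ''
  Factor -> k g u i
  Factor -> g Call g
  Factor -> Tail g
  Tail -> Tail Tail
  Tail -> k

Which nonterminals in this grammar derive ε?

Directly nullable (have an ''-production): Call, Factor.
Type -> Call with every symbol nullable, so Type is nullable.
No other nonterminal has a production whose RHS symbols are all nullable.

{ Call, Factor, Type }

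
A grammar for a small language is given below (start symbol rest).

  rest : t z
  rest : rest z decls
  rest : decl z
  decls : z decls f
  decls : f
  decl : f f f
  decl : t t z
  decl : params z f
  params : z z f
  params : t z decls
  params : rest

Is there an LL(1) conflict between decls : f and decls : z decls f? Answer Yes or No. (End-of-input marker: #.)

FIRST(f) = { f } and FIRST(z decls f) = { z }.
The FIRST sets are disjoint and neither alternative is nullable — no conflict.

No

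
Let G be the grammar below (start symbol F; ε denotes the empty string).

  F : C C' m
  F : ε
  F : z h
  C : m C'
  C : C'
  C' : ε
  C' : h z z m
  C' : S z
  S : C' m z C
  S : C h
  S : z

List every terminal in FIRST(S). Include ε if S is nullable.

{ h, m, z }

From S : C' m z C: C' nullable, take FIRST(C') ∪ {m} = { h, m, z }.
From S : C h: C nullable, take FIRST(C) ∪ {h} = { h, m, z }.
S : z contributes {z}.
Union: FIRST(S) = { h, m, z }.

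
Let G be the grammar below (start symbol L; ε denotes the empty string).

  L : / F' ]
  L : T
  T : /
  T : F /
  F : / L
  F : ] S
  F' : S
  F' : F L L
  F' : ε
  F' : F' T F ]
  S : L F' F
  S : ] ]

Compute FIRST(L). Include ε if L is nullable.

{ /, ] }

L : / F' ] contributes {/}.
From L : T: add FIRST(T) = { /, ] }.
Union: FIRST(L) = { /, ] }.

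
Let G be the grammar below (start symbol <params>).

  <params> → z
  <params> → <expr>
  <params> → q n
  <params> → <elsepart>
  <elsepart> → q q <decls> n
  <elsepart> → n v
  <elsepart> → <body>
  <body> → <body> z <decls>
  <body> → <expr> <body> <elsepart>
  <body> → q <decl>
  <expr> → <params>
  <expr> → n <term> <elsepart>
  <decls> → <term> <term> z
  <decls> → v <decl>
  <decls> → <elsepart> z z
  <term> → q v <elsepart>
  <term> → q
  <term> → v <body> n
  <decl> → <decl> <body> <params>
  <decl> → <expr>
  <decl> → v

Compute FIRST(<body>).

{ n, q, z }

From <body> → <body> z <decls>: add FIRST(<body>) = { n, q, z }.
From <body> → <expr> <body> <elsepart>: add FIRST(<expr>) = { n, q, z }.
<body> → q <decl> contributes {q}.
Union: FIRST(<body>) = { n, q, z }.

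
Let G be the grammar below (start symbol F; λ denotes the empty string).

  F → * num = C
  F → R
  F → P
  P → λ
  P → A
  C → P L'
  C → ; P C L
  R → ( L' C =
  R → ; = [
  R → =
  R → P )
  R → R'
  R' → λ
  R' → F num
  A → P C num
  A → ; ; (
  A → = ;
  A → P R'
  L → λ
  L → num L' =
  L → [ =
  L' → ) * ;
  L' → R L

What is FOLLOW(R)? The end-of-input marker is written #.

In F → R: R is at the end, add FOLLOW(F) = { #, num }.
In L' → R L: add FIRST(L)\{λ} = { [, num }.
  Since L is nullable, also add FOLLOW(L') = { #, (, ), *, ;, =, [, num }.
Union: FOLLOW(R) = { #, (, ), *, ;, =, [, num }.

{ #, (, ), *, ;, =, [, num }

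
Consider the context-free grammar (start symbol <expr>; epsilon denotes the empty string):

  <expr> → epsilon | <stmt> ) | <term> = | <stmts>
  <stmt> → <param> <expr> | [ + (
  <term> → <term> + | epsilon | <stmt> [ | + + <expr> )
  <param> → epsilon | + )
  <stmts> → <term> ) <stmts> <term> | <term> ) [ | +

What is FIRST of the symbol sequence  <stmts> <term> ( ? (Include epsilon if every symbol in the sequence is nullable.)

{ ), +, =, [ }

Add FIRST(<stmts>) = { ), +, =, [ }; <stmts> is not nullable, stop.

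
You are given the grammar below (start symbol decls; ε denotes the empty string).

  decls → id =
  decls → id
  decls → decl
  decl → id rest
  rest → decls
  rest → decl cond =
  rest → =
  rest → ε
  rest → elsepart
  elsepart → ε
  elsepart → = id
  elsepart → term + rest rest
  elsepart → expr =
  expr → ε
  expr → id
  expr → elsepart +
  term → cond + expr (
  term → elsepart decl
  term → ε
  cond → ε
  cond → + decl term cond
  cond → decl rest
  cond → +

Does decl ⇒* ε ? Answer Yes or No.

Nullable nonterminals: cond, elsepart, expr, rest, term.
No production of decl has an RHS whose symbols are all nullable, so decl is not nullable.

No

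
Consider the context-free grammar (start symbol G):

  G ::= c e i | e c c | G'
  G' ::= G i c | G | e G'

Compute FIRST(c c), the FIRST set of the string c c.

{ c }

c is a terminal; add {c} and stop.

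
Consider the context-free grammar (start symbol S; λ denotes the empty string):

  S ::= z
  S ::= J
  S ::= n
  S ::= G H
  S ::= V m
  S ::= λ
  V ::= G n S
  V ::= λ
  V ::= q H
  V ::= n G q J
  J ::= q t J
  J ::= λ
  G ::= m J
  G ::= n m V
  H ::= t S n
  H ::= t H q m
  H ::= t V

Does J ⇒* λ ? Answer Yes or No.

Yes

J has an λ-production, so J ⇒ λ.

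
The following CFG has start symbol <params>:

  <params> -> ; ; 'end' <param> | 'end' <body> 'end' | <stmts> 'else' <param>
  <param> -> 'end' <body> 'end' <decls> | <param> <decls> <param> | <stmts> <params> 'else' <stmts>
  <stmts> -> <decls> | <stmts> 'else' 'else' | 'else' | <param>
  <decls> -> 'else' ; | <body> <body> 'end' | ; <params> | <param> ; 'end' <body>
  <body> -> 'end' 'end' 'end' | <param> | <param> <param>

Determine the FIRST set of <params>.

{ 'else', 'end', ; }

<params> -> ; ; 'end' <param> contributes {;}.
<params> -> 'end' <body> 'end' contributes {'end'}.
From <params> -> <stmts> 'else' <param>: add FIRST(<stmts>) = { 'else', 'end', ; }.
Union: FIRST(<params>) = { 'else', 'end', ; }.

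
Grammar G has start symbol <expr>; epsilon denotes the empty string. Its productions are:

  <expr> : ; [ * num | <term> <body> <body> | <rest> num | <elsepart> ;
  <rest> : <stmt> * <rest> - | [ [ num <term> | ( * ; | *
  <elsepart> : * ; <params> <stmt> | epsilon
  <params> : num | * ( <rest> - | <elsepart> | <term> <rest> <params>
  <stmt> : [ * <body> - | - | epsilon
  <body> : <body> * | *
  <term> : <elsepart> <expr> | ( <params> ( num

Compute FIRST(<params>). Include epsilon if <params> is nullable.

<params> : num contributes {num}.
<params> : * ( <rest> - contributes {*}.
From <params> : <elsepart>: add FIRST(<elsepart>) = { *, epsilon } (including epsilon since <elsepart> is nullable).
From <params> : <term> <rest> <params>: add FIRST(<term>) = { (, *, -, ;, [ }.
Union: FIRST(<params>) = { (, *, -, ;, [, num, epsilon }.

{ (, *, -, ;, [, num, epsilon }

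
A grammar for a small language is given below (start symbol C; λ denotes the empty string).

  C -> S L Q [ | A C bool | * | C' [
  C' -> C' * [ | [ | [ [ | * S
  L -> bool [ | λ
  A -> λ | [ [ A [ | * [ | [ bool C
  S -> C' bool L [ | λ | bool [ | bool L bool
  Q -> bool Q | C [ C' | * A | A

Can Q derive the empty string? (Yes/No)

Yes

Q -> A and each of A is nullable, so Q ⇒* λ.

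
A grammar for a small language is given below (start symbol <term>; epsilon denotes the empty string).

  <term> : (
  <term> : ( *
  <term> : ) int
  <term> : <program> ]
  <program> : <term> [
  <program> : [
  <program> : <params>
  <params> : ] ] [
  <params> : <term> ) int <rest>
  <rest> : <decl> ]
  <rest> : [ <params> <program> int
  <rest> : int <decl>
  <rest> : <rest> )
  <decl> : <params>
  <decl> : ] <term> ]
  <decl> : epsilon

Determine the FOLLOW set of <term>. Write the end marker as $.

<term> is the start symbol, so $ ∈ FOLLOW(<term>).
In <program> : <term> [: add FIRST([) = { [ }.
In <params> : <term> ) int <rest>: add FIRST() int <rest>) = { ) }.
In <decl> : ] <term> ]: add FIRST(]) = { ] }.
Union: FOLLOW(<term>) = { $, ), [, ] }.

{ $, ), [, ] }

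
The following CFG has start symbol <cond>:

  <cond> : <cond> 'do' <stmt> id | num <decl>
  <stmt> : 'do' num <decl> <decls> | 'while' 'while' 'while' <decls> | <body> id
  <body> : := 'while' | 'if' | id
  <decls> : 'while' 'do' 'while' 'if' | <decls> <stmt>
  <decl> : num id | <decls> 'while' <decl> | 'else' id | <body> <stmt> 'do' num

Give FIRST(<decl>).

{ 'else', 'if', 'while', :=, id, num }

<decl> : num id contributes {num}.
From <decl> : <decls> 'while' <decl>: add FIRST(<decls>) = { 'while' }.
<decl> : 'else' id contributes {'else'}.
From <decl> : <body> <stmt> 'do' num: add FIRST(<body>) = { 'if', :=, id }.
Union: FIRST(<decl>) = { 'else', 'if', 'while', :=, id, num }.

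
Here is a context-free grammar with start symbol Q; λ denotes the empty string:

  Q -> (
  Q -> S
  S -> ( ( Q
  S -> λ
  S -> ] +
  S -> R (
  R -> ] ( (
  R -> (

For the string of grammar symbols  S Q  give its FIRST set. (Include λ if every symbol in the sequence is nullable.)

{ (, ], λ }

Add FIRST(S)\{λ} = { (, ] }; S is nullable, continue.
Add FIRST(Q)\{λ} = { (, ] }; Q is nullable, continue.
Every symbol is nullable, so include λ.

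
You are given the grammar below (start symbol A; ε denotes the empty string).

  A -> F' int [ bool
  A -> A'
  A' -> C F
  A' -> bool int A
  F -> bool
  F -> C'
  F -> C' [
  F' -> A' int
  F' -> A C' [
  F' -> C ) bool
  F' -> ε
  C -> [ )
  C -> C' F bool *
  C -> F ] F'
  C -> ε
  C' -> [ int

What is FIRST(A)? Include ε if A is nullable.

{ ), [, bool, int }

From A -> F' int [ bool: F' nullable, take FIRST(F') ∪ {int} = { ), [, bool, int }.
From A -> A': add FIRST(A') = { [, bool }.
Union: FIRST(A) = { ), [, bool, int }.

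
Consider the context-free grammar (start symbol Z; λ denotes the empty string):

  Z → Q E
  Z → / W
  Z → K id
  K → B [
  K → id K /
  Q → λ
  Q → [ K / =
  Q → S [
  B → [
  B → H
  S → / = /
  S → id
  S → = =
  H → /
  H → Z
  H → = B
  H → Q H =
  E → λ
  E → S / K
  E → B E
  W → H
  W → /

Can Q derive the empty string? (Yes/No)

Q has an λ-production, so Q ⇒ λ.

Yes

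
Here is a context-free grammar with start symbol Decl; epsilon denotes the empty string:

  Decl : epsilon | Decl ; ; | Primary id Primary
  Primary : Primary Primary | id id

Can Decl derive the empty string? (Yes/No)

Decl has an epsilon-production, so Decl ⇒ epsilon.

Yes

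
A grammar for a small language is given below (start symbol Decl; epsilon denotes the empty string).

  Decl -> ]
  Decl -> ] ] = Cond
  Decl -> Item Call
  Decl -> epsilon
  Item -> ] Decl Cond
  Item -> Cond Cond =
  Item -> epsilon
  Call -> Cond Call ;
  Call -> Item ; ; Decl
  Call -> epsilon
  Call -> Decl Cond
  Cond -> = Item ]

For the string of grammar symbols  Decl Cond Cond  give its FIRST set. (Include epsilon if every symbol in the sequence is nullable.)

Add FIRST(Decl)\{epsilon} = { ;, =, ] }; Decl is nullable, continue.
Add FIRST(Cond) = { = }; Cond is not nullable, stop.

{ ;, =, ] }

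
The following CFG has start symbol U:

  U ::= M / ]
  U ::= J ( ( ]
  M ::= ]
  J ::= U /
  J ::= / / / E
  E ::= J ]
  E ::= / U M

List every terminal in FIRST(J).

{ /, ] }

From J ::= U /: add FIRST(U) = { /, ] }.
J ::= / / / E contributes {/}.
Union: FIRST(J) = { /, ] }.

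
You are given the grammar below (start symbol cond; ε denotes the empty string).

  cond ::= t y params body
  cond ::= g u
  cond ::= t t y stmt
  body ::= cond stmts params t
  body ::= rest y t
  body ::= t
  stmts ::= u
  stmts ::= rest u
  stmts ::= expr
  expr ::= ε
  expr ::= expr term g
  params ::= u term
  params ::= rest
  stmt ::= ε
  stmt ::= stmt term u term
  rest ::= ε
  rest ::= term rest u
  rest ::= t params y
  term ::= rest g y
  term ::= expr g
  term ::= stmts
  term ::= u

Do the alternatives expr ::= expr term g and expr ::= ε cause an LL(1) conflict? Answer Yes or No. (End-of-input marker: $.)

Yes

FIRST(expr term g) = { g, t, u } and FIRST(ε) = { ε }.
The second alternative is nullable and FOLLOW(expr) = { $, g, t, u, y } shares g with FIRST of the first — conflict.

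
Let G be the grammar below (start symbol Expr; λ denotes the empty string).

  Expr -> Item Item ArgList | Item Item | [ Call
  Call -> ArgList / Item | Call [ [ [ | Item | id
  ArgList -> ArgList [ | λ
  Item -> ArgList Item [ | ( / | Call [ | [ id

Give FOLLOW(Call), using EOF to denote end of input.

In Expr -> [ Call: Call is at the end, add FOLLOW(Expr) = { EOF }.
In Call -> Call [ [ [: add FIRST([ [ [) = { [ }.
In Item -> Call [: add FIRST([) = { [ }.
Union: FOLLOW(Call) = { EOF, [ }.

{ EOF, [ }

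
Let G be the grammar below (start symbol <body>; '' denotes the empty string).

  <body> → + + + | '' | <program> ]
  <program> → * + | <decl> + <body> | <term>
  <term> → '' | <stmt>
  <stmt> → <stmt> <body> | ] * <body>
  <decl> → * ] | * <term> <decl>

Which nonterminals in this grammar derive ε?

{ <body>, <program>, <term> }

Directly nullable (have an ''-production): <body>, <term>.
<program> → <term> with every symbol nullable, so <program> is nullable.
No other nonterminal has a production whose RHS symbols are all nullable.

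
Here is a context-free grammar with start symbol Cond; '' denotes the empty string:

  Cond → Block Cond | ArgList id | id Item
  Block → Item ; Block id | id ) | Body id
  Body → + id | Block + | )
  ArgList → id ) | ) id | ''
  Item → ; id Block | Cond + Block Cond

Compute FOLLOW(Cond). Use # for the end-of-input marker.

Cond is the start symbol, so # ∈ FOLLOW(Cond).
In Cond → Block Cond: Cond is at the end, add FOLLOW(Cond) = { #, +, ; }.
In Item → Cond + Block Cond: add FIRST(+ Block Cond) = { + }.
In Item → Cond + Block Cond: Cond is at the end, add FOLLOW(Item) = { #, +, ; }.
Union: FOLLOW(Cond) = { #, +, ; }.

{ #, +, ; }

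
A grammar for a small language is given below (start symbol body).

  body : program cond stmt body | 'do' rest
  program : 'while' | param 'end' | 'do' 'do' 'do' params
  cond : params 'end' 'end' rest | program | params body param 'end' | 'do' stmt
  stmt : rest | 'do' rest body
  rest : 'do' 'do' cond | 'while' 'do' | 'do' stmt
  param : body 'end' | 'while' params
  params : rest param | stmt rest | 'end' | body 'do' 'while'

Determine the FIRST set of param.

{ 'do', 'while' }

From param : body 'end': add FIRST(body) = { 'do', 'while' }.
param : 'while' params contributes {'while'}.
Union: FIRST(param) = { 'do', 'while' }.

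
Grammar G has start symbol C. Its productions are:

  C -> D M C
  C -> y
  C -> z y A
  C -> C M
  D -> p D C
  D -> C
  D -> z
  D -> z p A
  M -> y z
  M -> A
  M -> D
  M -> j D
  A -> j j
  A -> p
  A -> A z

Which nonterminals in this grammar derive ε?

No nonterminal has an empty production or an RHS whose symbols are all nullable.

{ } (none)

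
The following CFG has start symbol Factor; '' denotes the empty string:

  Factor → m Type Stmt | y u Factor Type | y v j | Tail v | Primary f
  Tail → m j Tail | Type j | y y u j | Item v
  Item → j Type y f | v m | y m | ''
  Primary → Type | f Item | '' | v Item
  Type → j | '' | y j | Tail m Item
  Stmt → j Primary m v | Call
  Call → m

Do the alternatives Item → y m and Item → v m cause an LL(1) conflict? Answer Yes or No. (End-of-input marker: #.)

No

FIRST(y m) = { y } and FIRST(v m) = { v }.
The FIRST sets are disjoint and neither alternative is nullable — no conflict.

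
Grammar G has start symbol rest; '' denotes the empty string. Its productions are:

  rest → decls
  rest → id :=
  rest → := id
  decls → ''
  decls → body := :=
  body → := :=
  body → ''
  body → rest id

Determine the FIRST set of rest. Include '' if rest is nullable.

{ :=, id, '' }

From rest → decls: add FIRST(decls) = { :=, id, '' } (including '' since decls is nullable).
rest → id := contributes {id}.
rest → := id contributes {:=}.
Union: FIRST(rest) = { :=, id, '' }.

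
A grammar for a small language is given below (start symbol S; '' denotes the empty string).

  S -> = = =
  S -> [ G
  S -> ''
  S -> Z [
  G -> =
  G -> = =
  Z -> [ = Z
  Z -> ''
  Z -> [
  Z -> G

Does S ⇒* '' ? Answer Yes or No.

Yes

S has an ''-production, so S ⇒ ''.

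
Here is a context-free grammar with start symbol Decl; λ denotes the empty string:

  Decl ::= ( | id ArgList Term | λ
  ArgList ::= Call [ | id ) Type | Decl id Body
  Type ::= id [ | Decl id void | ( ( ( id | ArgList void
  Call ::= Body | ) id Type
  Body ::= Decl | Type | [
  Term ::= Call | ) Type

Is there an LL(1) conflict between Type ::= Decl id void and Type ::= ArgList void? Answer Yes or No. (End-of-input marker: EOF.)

FIRST(Decl id void) = { (, id } and FIRST(ArgList void) = { (, ), [, id }.
Both contain (, so the two alternatives are not disjoint — LL(1) conflict.

Yes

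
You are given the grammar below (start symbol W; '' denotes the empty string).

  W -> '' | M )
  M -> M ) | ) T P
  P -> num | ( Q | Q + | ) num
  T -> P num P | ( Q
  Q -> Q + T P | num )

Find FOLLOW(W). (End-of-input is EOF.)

{ EOF }

W is the start symbol, so EOF ∈ FOLLOW(W).
Union: FOLLOW(W) = { EOF }.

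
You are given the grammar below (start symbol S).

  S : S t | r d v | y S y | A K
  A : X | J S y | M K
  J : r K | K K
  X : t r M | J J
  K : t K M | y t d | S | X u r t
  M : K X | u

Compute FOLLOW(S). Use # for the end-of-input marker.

{ #, r, t, u, y }

S is the start symbol, so # ∈ FOLLOW(S).
In S : S t: add FIRST(t) = { t }.
In S : y S y: add FIRST(y) = { y }.
In A : J S y: add FIRST(y) = { y }.
In K : S: S is at the end, add FOLLOW(K) = { #, r, t, u, y }.
Union: FOLLOW(S) = { #, r, t, u, y }.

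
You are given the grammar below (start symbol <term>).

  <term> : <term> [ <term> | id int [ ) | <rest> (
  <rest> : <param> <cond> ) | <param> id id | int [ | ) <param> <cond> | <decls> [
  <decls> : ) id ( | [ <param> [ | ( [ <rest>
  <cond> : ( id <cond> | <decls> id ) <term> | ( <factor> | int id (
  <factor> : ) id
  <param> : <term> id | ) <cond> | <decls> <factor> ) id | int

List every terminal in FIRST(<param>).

{ (, ), [, id, int }

From <param> : <term> id: add FIRST(<term>) = { (, ), [, id, int }.
<param> : ) <cond> contributes {)}.
From <param> : <decls> <factor> ) id: add FIRST(<decls>) = { (, ), [ }.
<param> : int contributes {int}.
Union: FIRST(<param>) = { (, ), [, id, int }.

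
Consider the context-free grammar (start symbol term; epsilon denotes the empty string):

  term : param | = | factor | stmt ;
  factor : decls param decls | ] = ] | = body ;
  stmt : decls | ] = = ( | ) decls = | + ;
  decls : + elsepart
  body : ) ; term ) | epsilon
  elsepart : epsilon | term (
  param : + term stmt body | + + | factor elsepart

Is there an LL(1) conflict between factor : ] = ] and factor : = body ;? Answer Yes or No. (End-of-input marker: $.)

No

FIRST(] = ]) = { ] } and FIRST(= body ;) = { = }.
The FIRST sets are disjoint and neither alternative is nullable — no conflict.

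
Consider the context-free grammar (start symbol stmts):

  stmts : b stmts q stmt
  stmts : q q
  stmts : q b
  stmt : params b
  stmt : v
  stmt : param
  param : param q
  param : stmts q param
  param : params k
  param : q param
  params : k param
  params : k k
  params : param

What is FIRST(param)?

{ b, k, q }

From param : param q: add FIRST(param) = { b, k, q }.
From param : stmts q param: add FIRST(stmts) = { b, q }.
From param : params k: add FIRST(params) = { b, k, q }.
param : q param contributes {q}.
Union: FIRST(param) = { b, k, q }.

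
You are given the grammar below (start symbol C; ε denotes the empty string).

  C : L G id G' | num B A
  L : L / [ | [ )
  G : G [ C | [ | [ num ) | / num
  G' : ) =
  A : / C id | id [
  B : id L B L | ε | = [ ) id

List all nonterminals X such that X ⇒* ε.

{ B }

Directly nullable (have an ε-production): B.
No other nonterminal has a production whose RHS symbols are all nullable.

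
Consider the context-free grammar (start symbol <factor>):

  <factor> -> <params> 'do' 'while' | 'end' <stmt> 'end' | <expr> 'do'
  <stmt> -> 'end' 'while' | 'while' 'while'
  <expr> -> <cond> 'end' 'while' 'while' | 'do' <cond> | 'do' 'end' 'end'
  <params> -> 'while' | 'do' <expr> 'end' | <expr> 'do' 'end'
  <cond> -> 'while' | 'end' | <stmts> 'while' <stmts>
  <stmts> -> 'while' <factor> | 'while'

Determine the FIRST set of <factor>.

{ 'do', 'end', 'while' }

From <factor> -> <params> 'do' 'while': add FIRST(<params>) = { 'do', 'end', 'while' }.
<factor> -> 'end' <stmt> 'end' contributes {'end'}.
From <factor> -> <expr> 'do': add FIRST(<expr>) = { 'do', 'end', 'while' }.
Union: FIRST(<factor>) = { 'do', 'end', 'while' }.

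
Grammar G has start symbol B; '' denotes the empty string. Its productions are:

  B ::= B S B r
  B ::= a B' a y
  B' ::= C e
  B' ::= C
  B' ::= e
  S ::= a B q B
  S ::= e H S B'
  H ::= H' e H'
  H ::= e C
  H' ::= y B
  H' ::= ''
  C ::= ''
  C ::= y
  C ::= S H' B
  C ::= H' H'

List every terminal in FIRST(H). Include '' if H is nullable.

From H ::= H' e H': H' nullable, take FIRST(H') ∪ {e} = { e, y }.
H ::= e C contributes {e}.
Union: FIRST(H) = { e, y }.

{ e, y }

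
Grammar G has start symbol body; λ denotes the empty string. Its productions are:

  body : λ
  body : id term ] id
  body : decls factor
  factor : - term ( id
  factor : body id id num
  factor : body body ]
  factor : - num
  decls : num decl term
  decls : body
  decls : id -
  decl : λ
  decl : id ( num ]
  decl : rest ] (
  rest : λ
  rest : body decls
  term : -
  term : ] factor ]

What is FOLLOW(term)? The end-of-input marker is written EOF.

{ (, -, ], id, num }

In body : id term ] id: add FIRST(] id) = { ] }.
In factor : - term ( id: add FIRST(( id) = { ( }.
In decls : num decl term: term is at the end, add FOLLOW(decls) = { -, ], id, num }.
Union: FOLLOW(term) = { (, -, ], id, num }.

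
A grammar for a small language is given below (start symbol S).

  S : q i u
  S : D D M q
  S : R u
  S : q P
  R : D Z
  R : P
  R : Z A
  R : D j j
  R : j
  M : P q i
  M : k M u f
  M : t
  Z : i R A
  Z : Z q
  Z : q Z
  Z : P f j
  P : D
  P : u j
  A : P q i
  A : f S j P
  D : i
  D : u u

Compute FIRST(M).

From M : P q i: add FIRST(P) = { i, u }.
M : k M u f contributes {k}.
M : t contributes {t}.
Union: FIRST(M) = { i, k, t, u }.

{ i, k, t, u }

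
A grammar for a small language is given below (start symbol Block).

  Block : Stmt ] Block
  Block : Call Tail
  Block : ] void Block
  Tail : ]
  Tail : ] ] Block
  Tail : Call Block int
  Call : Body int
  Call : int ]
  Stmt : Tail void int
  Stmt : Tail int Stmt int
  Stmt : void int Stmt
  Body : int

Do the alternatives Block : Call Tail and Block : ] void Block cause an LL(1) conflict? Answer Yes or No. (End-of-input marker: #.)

No

FIRST(Call Tail) = { int } and FIRST(] void Block) = { ] }.
The FIRST sets are disjoint and neither alternative is nullable — no conflict.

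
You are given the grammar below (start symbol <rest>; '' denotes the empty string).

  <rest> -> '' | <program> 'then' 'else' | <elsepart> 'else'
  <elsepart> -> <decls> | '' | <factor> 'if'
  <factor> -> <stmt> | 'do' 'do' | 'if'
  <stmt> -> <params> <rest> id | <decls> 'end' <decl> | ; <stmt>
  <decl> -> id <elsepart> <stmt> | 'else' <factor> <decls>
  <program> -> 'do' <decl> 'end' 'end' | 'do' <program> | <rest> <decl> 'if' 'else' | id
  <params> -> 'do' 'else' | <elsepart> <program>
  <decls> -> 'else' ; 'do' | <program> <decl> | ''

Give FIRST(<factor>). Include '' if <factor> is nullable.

{ 'do', 'else', 'end', 'if', ;, id }

From <factor> -> <stmt>: add FIRST(<stmt>) = { 'do', 'else', 'end', 'if', ;, id }.
<factor> -> 'do' 'do' contributes {'do'}.
<factor> -> 'if' contributes {'if'}.
Union: FIRST(<factor>) = { 'do', 'else', 'end', 'if', ;, id }.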